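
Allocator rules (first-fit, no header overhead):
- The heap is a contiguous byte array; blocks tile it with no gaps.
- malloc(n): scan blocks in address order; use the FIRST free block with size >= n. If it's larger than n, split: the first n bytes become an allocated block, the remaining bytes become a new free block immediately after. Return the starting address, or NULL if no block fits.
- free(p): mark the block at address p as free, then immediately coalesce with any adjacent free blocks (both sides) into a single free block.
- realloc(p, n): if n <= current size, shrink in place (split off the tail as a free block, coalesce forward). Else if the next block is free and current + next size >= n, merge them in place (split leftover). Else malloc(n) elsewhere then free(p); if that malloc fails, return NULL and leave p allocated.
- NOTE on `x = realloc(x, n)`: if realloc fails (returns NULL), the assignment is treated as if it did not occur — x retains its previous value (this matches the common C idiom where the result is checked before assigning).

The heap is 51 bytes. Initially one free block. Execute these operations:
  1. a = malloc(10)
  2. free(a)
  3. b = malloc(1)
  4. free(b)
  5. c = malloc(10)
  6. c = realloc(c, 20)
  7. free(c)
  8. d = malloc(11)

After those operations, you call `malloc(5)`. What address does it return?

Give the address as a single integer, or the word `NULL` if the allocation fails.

Op 1: a = malloc(10) -> a = 0; heap: [0-9 ALLOC][10-50 FREE]
Op 2: free(a) -> (freed a); heap: [0-50 FREE]
Op 3: b = malloc(1) -> b = 0; heap: [0-0 ALLOC][1-50 FREE]
Op 4: free(b) -> (freed b); heap: [0-50 FREE]
Op 5: c = malloc(10) -> c = 0; heap: [0-9 ALLOC][10-50 FREE]
Op 6: c = realloc(c, 20) -> c = 0; heap: [0-19 ALLOC][20-50 FREE]
Op 7: free(c) -> (freed c); heap: [0-50 FREE]
Op 8: d = malloc(11) -> d = 0; heap: [0-10 ALLOC][11-50 FREE]
malloc(5): first-fit scan over [0-10 ALLOC][11-50 FREE] -> 11

Answer: 11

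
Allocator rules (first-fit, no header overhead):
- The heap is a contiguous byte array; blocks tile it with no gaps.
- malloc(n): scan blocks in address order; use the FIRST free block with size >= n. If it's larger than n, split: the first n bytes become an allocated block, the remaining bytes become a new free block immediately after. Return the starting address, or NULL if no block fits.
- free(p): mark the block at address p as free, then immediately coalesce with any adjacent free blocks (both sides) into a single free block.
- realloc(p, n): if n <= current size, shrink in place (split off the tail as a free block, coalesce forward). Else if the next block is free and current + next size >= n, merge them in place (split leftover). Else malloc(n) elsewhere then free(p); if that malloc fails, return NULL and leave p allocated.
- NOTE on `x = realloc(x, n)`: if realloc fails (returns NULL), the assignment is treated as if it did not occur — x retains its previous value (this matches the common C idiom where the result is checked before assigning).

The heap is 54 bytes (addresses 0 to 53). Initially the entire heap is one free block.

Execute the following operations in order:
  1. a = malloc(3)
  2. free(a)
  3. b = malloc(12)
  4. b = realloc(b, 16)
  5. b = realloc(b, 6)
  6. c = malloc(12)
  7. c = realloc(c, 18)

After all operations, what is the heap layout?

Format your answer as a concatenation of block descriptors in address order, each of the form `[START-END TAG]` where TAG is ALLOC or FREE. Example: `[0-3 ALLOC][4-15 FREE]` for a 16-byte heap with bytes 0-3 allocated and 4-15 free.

Answer: [0-5 ALLOC][6-23 ALLOC][24-53 FREE]

Derivation:
Op 1: a = malloc(3) -> a = 0; heap: [0-2 ALLOC][3-53 FREE]
Op 2: free(a) -> (freed a); heap: [0-53 FREE]
Op 3: b = malloc(12) -> b = 0; heap: [0-11 ALLOC][12-53 FREE]
Op 4: b = realloc(b, 16) -> b = 0; heap: [0-15 ALLOC][16-53 FREE]
Op 5: b = realloc(b, 6) -> b = 0; heap: [0-5 ALLOC][6-53 FREE]
Op 6: c = malloc(12) -> c = 6; heap: [0-5 ALLOC][6-17 ALLOC][18-53 FREE]
Op 7: c = realloc(c, 18) -> c = 6; heap: [0-5 ALLOC][6-23 ALLOC][24-53 FREE]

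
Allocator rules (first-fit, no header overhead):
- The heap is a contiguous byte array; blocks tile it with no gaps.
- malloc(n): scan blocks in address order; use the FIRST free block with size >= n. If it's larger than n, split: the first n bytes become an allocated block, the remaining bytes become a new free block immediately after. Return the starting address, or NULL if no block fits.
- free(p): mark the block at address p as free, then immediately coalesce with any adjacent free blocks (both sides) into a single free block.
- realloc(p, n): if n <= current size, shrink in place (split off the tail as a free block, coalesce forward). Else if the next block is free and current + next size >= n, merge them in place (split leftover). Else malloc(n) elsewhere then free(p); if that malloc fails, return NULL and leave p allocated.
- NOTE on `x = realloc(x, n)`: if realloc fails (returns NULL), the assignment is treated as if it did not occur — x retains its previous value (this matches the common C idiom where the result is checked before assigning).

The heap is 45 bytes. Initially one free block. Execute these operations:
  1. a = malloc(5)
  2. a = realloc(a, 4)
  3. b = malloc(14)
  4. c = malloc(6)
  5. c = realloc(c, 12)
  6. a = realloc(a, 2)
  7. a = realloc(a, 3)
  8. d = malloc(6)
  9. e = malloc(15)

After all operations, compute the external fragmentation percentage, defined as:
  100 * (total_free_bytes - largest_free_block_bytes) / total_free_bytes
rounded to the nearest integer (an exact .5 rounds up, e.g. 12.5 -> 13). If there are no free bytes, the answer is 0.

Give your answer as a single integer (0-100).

Op 1: a = malloc(5) -> a = 0; heap: [0-4 ALLOC][5-44 FREE]
Op 2: a = realloc(a, 4) -> a = 0; heap: [0-3 ALLOC][4-44 FREE]
Op 3: b = malloc(14) -> b = 4; heap: [0-3 ALLOC][4-17 ALLOC][18-44 FREE]
Op 4: c = malloc(6) -> c = 18; heap: [0-3 ALLOC][4-17 ALLOC][18-23 ALLOC][24-44 FREE]
Op 5: c = realloc(c, 12) -> c = 18; heap: [0-3 ALLOC][4-17 ALLOC][18-29 ALLOC][30-44 FREE]
Op 6: a = realloc(a, 2) -> a = 0; heap: [0-1 ALLOC][2-3 FREE][4-17 ALLOC][18-29 ALLOC][30-44 FREE]
Op 7: a = realloc(a, 3) -> a = 0; heap: [0-2 ALLOC][3-3 FREE][4-17 ALLOC][18-29 ALLOC][30-44 FREE]
Op 8: d = malloc(6) -> d = 30; heap: [0-2 ALLOC][3-3 FREE][4-17 ALLOC][18-29 ALLOC][30-35 ALLOC][36-44 FREE]
Op 9: e = malloc(15) -> e = NULL; heap: [0-2 ALLOC][3-3 FREE][4-17 ALLOC][18-29 ALLOC][30-35 ALLOC][36-44 FREE]
Free blocks: [1 9] total_free=10 largest=9 -> 100*(10-9)/10 = 100/10 = 10

Answer: 10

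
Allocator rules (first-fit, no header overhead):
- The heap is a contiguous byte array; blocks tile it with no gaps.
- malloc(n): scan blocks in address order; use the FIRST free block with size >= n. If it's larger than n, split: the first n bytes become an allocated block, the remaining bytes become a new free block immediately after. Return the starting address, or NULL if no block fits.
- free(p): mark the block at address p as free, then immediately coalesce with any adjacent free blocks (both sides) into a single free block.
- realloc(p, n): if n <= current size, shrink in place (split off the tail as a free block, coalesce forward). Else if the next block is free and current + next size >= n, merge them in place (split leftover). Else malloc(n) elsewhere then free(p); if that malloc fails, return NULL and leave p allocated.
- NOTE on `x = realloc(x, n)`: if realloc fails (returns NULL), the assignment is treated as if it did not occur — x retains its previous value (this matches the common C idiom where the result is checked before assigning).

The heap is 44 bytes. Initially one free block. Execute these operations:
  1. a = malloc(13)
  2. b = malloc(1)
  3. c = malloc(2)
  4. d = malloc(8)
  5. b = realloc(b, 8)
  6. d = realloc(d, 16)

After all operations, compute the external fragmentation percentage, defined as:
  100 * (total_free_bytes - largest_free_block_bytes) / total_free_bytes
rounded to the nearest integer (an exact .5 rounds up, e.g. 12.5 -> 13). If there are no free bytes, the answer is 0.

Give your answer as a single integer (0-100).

Answer: 8

Derivation:
Op 1: a = malloc(13) -> a = 0; heap: [0-12 ALLOC][13-43 FREE]
Op 2: b = malloc(1) -> b = 13; heap: [0-12 ALLOC][13-13 ALLOC][14-43 FREE]
Op 3: c = malloc(2) -> c = 14; heap: [0-12 ALLOC][13-13 ALLOC][14-15 ALLOC][16-43 FREE]
Op 4: d = malloc(8) -> d = 16; heap: [0-12 ALLOC][13-13 ALLOC][14-15 ALLOC][16-23 ALLOC][24-43 FREE]
Op 5: b = realloc(b, 8) -> b = 24; heap: [0-12 ALLOC][13-13 FREE][14-15 ALLOC][16-23 ALLOC][24-31 ALLOC][32-43 FREE]
Op 6: d = realloc(d, 16) -> NULL (d unchanged); heap: [0-12 ALLOC][13-13 FREE][14-15 ALLOC][16-23 ALLOC][24-31 ALLOC][32-43 FREE]
Free blocks: [1 12] total_free=13 largest=12 -> 100*(13-12)/13 = 100/13 ≈ 7.692 -> rounds to 8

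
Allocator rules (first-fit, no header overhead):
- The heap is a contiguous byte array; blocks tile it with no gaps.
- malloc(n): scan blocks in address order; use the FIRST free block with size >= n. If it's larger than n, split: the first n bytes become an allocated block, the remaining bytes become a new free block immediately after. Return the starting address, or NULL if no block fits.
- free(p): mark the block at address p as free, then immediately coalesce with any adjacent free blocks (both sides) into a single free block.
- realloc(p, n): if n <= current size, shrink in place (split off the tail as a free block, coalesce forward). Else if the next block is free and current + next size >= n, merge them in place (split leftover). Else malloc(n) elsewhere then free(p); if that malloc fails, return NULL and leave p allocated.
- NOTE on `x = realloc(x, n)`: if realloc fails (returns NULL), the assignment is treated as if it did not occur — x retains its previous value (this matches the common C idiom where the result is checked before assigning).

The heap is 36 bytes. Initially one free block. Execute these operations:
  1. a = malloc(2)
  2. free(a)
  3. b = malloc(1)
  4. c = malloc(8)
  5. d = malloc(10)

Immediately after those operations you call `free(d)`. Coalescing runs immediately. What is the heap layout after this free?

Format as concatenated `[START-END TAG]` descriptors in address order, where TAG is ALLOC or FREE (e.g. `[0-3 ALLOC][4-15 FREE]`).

Answer: [0-0 ALLOC][1-8 ALLOC][9-35 FREE]

Derivation:
Op 1: a = malloc(2) -> a = 0; heap: [0-1 ALLOC][2-35 FREE]
Op 2: free(a) -> (freed a); heap: [0-35 FREE]
Op 3: b = malloc(1) -> b = 0; heap: [0-0 ALLOC][1-35 FREE]
Op 4: c = malloc(8) -> c = 1; heap: [0-0 ALLOC][1-8 ALLOC][9-35 FREE]
Op 5: d = malloc(10) -> d = 9; heap: [0-0 ALLOC][1-8 ALLOC][9-18 ALLOC][19-35 FREE]
free(d): d = 9 -> block [9-18 ALLOC]; mark free, coalesce with adjacent free neighbors -> [0-0 ALLOC][1-8 ALLOC][9-35 FREE]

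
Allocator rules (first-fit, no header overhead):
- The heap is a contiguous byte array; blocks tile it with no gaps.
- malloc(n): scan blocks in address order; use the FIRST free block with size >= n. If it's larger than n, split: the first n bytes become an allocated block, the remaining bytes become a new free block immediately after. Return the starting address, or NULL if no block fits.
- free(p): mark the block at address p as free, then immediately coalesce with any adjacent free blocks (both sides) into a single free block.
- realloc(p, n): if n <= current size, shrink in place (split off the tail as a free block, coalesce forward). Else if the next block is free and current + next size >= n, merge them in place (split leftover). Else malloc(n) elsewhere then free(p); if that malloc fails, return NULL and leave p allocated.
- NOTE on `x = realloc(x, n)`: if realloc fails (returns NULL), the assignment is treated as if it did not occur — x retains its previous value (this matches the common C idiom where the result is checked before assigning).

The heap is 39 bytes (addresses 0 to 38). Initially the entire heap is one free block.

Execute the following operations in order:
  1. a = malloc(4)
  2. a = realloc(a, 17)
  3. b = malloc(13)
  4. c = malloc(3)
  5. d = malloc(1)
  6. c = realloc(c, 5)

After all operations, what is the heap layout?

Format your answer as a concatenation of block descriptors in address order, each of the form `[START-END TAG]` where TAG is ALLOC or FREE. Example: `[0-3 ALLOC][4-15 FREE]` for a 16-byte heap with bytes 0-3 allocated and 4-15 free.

Answer: [0-16 ALLOC][17-29 ALLOC][30-32 FREE][33-33 ALLOC][34-38 ALLOC]

Derivation:
Op 1: a = malloc(4) -> a = 0; heap: [0-3 ALLOC][4-38 FREE]
Op 2: a = realloc(a, 17) -> a = 0; heap: [0-16 ALLOC][17-38 FREE]
Op 3: b = malloc(13) -> b = 17; heap: [0-16 ALLOC][17-29 ALLOC][30-38 FREE]
Op 4: c = malloc(3) -> c = 30; heap: [0-16 ALLOC][17-29 ALLOC][30-32 ALLOC][33-38 FREE]
Op 5: d = malloc(1) -> d = 33; heap: [0-16 ALLOC][17-29 ALLOC][30-32 ALLOC][33-33 ALLOC][34-38 FREE]
Op 6: c = realloc(c, 5) -> c = 34; heap: [0-16 ALLOC][17-29 ALLOC][30-32 FREE][33-33 ALLOC][34-38 ALLOC]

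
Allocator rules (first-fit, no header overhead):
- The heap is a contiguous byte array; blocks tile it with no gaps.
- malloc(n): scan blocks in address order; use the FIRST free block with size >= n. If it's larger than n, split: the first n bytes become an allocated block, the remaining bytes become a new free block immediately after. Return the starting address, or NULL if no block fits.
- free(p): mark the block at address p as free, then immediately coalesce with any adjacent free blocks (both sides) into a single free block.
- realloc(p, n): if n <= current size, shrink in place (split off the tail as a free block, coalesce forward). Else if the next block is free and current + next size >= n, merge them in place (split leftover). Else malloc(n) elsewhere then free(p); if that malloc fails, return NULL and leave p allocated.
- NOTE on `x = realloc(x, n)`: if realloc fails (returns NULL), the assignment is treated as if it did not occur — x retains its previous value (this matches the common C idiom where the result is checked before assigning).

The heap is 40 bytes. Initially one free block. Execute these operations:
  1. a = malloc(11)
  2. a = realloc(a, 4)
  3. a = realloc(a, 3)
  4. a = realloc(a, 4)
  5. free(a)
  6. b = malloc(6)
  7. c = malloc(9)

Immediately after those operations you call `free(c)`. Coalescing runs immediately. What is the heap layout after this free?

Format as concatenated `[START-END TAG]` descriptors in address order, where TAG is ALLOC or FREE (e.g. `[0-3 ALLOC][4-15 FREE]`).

Answer: [0-5 ALLOC][6-39 FREE]

Derivation:
Op 1: a = malloc(11) -> a = 0; heap: [0-10 ALLOC][11-39 FREE]
Op 2: a = realloc(a, 4) -> a = 0; heap: [0-3 ALLOC][4-39 FREE]
Op 3: a = realloc(a, 3) -> a = 0; heap: [0-2 ALLOC][3-39 FREE]
Op 4: a = realloc(a, 4) -> a = 0; heap: [0-3 ALLOC][4-39 FREE]
Op 5: free(a) -> (freed a); heap: [0-39 FREE]
Op 6: b = malloc(6) -> b = 0; heap: [0-5 ALLOC][6-39 FREE]
Op 7: c = malloc(9) -> c = 6; heap: [0-5 ALLOC][6-14 ALLOC][15-39 FREE]
free(c): c = 6 -> block [6-14 ALLOC]; mark free, coalesce with adjacent free neighbors -> [0-5 ALLOC][6-39 FREE]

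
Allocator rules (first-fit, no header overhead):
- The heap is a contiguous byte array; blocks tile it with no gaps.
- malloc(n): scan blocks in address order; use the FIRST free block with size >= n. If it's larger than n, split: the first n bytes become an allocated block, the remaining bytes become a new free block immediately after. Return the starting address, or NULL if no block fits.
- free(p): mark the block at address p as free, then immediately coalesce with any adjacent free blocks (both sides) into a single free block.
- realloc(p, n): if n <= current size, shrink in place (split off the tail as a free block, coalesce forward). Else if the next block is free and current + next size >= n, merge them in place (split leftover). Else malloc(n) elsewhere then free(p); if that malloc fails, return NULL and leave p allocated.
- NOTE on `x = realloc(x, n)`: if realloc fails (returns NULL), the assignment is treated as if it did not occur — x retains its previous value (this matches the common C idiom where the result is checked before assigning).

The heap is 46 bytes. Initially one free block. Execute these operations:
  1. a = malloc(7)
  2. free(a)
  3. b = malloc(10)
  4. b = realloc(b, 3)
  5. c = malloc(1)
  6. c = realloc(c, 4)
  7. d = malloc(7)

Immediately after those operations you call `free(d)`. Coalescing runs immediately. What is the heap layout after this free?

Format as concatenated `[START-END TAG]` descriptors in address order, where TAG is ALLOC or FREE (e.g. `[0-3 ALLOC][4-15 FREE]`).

Op 1: a = malloc(7) -> a = 0; heap: [0-6 ALLOC][7-45 FREE]
Op 2: free(a) -> (freed a); heap: [0-45 FREE]
Op 3: b = malloc(10) -> b = 0; heap: [0-9 ALLOC][10-45 FREE]
Op 4: b = realloc(b, 3) -> b = 0; heap: [0-2 ALLOC][3-45 FREE]
Op 5: c = malloc(1) -> c = 3; heap: [0-2 ALLOC][3-3 ALLOC][4-45 FREE]
Op 6: c = realloc(c, 4) -> c = 3; heap: [0-2 ALLOC][3-6 ALLOC][7-45 FREE]
Op 7: d = malloc(7) -> d = 7; heap: [0-2 ALLOC][3-6 ALLOC][7-13 ALLOC][14-45 FREE]
free(d): d = 7 -> block [7-13 ALLOC]; mark free, coalesce with adjacent free neighbors -> [0-2 ALLOC][3-6 ALLOC][7-45 FREE]

Answer: [0-2 ALLOC][3-6 ALLOC][7-45 FREE]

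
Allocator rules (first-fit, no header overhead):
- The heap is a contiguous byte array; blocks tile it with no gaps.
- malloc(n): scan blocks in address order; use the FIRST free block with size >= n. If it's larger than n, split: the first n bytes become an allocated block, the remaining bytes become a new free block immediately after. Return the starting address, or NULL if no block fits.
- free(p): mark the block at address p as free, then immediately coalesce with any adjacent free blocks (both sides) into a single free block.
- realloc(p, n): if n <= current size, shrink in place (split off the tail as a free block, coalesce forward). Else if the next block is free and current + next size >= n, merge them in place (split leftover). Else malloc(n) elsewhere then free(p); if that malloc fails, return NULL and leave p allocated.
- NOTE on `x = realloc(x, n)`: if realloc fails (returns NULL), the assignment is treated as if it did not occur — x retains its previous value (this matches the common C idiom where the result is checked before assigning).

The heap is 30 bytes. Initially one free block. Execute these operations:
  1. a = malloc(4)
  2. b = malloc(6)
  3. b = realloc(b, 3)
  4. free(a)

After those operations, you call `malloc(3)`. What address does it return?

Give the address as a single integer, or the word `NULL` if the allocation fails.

Op 1: a = malloc(4) -> a = 0; heap: [0-3 ALLOC][4-29 FREE]
Op 2: b = malloc(6) -> b = 4; heap: [0-3 ALLOC][4-9 ALLOC][10-29 FREE]
Op 3: b = realloc(b, 3) -> b = 4; heap: [0-3 ALLOC][4-6 ALLOC][7-29 FREE]
Op 4: free(a) -> (freed a); heap: [0-3 FREE][4-6 ALLOC][7-29 FREE]
malloc(3): first-fit scan over [0-3 FREE][4-6 ALLOC][7-29 FREE] -> 0

Answer: 0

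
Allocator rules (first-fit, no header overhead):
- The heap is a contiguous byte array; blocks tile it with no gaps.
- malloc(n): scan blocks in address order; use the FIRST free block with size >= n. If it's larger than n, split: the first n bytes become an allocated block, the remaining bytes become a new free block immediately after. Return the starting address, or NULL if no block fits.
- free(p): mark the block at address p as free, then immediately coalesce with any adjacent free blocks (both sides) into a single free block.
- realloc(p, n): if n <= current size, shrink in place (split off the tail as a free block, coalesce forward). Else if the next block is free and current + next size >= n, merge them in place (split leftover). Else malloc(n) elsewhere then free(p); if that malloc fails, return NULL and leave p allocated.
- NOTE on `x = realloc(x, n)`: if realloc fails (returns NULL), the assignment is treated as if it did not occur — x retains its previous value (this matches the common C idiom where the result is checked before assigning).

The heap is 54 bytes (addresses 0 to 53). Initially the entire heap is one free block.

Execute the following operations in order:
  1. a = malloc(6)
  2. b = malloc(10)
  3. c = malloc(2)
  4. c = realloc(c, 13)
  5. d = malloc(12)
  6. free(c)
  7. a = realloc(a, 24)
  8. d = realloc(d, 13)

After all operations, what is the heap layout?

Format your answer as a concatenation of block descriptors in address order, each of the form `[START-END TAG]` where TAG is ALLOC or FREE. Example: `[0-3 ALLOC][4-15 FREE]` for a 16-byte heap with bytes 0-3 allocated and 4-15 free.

Answer: [0-5 ALLOC][6-15 ALLOC][16-28 FREE][29-41 ALLOC][42-53 FREE]

Derivation:
Op 1: a = malloc(6) -> a = 0; heap: [0-5 ALLOC][6-53 FREE]
Op 2: b = malloc(10) -> b = 6; heap: [0-5 ALLOC][6-15 ALLOC][16-53 FREE]
Op 3: c = malloc(2) -> c = 16; heap: [0-5 ALLOC][6-15 ALLOC][16-17 ALLOC][18-53 FREE]
Op 4: c = realloc(c, 13) -> c = 16; heap: [0-5 ALLOC][6-15 ALLOC][16-28 ALLOC][29-53 FREE]
Op 5: d = malloc(12) -> d = 29; heap: [0-5 ALLOC][6-15 ALLOC][16-28 ALLOC][29-40 ALLOC][41-53 FREE]
Op 6: free(c) -> (freed c); heap: [0-5 ALLOC][6-15 ALLOC][16-28 FREE][29-40 ALLOC][41-53 FREE]
Op 7: a = realloc(a, 24) -> NULL (a unchanged); heap: [0-5 ALLOC][6-15 ALLOC][16-28 FREE][29-40 ALLOC][41-53 FREE]
Op 8: d = realloc(d, 13) -> d = 29; heap: [0-5 ALLOC][6-15 ALLOC][16-28 FREE][29-41 ALLOC][42-53 FREE]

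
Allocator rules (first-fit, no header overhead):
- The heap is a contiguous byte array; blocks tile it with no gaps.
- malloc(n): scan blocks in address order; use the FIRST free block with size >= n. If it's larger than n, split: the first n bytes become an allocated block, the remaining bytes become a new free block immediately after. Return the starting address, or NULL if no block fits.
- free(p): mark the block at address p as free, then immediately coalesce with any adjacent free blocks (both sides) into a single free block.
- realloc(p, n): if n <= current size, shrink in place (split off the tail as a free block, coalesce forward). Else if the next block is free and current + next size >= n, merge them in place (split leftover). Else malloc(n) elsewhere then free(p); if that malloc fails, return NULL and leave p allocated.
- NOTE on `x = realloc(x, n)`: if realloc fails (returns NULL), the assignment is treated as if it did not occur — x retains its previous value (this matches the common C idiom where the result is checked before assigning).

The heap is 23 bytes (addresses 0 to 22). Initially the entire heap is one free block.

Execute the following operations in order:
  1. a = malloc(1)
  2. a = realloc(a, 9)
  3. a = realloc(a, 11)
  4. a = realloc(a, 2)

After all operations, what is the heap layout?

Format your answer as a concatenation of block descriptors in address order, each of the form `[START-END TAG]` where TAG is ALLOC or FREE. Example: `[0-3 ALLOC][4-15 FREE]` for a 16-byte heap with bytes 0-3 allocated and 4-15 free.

Answer: [0-1 ALLOC][2-22 FREE]

Derivation:
Op 1: a = malloc(1) -> a = 0; heap: [0-0 ALLOC][1-22 FREE]
Op 2: a = realloc(a, 9) -> a = 0; heap: [0-8 ALLOC][9-22 FREE]
Op 3: a = realloc(a, 11) -> a = 0; heap: [0-10 ALLOC][11-22 FREE]
Op 4: a = realloc(a, 2) -> a = 0; heap: [0-1 ALLOC][2-22 FREE]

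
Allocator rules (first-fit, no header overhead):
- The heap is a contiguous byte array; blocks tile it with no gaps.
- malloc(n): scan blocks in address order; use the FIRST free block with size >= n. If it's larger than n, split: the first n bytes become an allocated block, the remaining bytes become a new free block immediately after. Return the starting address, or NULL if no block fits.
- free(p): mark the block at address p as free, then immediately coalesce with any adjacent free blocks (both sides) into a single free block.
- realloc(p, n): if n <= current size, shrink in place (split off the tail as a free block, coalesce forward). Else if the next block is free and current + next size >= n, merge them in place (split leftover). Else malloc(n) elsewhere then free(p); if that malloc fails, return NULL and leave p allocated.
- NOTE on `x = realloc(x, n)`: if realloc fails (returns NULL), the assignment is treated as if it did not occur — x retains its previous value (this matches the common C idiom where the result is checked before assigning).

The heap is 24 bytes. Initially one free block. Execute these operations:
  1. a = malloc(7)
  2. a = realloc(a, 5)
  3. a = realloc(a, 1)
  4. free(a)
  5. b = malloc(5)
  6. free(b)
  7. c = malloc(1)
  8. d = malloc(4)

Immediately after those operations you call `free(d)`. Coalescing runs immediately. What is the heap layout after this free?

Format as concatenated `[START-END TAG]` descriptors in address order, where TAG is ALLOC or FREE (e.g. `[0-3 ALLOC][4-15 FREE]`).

Op 1: a = malloc(7) -> a = 0; heap: [0-6 ALLOC][7-23 FREE]
Op 2: a = realloc(a, 5) -> a = 0; heap: [0-4 ALLOC][5-23 FREE]
Op 3: a = realloc(a, 1) -> a = 0; heap: [0-0 ALLOC][1-23 FREE]
Op 4: free(a) -> (freed a); heap: [0-23 FREE]
Op 5: b = malloc(5) -> b = 0; heap: [0-4 ALLOC][5-23 FREE]
Op 6: free(b) -> (freed b); heap: [0-23 FREE]
Op 7: c = malloc(1) -> c = 0; heap: [0-0 ALLOC][1-23 FREE]
Op 8: d = malloc(4) -> d = 1; heap: [0-0 ALLOC][1-4 ALLOC][5-23 FREE]
free(d): d = 1 -> block [1-4 ALLOC]; mark free, coalesce with adjacent free neighbors -> [0-0 ALLOC][1-23 FREE]

Answer: [0-0 ALLOC][1-23 FREE]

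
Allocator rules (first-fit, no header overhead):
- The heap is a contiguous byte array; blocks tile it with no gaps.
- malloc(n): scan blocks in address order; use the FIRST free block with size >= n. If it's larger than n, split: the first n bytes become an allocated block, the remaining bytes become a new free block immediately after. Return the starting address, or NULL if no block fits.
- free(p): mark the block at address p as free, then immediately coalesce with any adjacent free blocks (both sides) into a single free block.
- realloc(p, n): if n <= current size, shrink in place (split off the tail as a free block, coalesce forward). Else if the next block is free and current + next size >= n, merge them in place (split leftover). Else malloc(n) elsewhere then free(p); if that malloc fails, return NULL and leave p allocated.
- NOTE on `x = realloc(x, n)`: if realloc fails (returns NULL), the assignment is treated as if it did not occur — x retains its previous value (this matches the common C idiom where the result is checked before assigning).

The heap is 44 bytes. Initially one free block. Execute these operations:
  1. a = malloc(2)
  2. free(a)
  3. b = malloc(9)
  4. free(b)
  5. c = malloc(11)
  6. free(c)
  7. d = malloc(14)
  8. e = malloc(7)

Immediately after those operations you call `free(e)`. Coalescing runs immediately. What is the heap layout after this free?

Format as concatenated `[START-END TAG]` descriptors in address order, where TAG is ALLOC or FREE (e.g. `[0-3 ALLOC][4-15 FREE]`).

Answer: [0-13 ALLOC][14-43 FREE]

Derivation:
Op 1: a = malloc(2) -> a = 0; heap: [0-1 ALLOC][2-43 FREE]
Op 2: free(a) -> (freed a); heap: [0-43 FREE]
Op 3: b = malloc(9) -> b = 0; heap: [0-8 ALLOC][9-43 FREE]
Op 4: free(b) -> (freed b); heap: [0-43 FREE]
Op 5: c = malloc(11) -> c = 0; heap: [0-10 ALLOC][11-43 FREE]
Op 6: free(c) -> (freed c); heap: [0-43 FREE]
Op 7: d = malloc(14) -> d = 0; heap: [0-13 ALLOC][14-43 FREE]
Op 8: e = malloc(7) -> e = 14; heap: [0-13 ALLOC][14-20 ALLOC][21-43 FREE]
free(e): e = 14 -> block [14-20 ALLOC]; mark free, coalesce with adjacent free neighbors -> [0-13 ALLOC][14-43 FREE]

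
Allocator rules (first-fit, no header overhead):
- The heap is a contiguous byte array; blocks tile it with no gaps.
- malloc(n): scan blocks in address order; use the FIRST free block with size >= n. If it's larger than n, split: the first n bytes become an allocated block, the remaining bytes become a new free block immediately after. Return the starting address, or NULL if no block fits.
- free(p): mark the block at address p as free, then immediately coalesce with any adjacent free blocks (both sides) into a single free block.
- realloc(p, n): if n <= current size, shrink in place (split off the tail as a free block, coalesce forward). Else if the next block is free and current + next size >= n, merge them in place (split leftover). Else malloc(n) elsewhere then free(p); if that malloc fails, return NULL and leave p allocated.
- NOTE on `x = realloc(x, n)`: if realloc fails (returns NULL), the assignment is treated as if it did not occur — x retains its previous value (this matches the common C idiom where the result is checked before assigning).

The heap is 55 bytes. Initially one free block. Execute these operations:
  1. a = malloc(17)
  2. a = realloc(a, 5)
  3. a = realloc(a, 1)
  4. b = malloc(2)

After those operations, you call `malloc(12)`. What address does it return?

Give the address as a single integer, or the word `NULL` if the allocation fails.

Answer: 3

Derivation:
Op 1: a = malloc(17) -> a = 0; heap: [0-16 ALLOC][17-54 FREE]
Op 2: a = realloc(a, 5) -> a = 0; heap: [0-4 ALLOC][5-54 FREE]
Op 3: a = realloc(a, 1) -> a = 0; heap: [0-0 ALLOC][1-54 FREE]
Op 4: b = malloc(2) -> b = 1; heap: [0-0 ALLOC][1-2 ALLOC][3-54 FREE]
malloc(12): first-fit scan over [0-0 ALLOC][1-2 ALLOC][3-54 FREE] -> 3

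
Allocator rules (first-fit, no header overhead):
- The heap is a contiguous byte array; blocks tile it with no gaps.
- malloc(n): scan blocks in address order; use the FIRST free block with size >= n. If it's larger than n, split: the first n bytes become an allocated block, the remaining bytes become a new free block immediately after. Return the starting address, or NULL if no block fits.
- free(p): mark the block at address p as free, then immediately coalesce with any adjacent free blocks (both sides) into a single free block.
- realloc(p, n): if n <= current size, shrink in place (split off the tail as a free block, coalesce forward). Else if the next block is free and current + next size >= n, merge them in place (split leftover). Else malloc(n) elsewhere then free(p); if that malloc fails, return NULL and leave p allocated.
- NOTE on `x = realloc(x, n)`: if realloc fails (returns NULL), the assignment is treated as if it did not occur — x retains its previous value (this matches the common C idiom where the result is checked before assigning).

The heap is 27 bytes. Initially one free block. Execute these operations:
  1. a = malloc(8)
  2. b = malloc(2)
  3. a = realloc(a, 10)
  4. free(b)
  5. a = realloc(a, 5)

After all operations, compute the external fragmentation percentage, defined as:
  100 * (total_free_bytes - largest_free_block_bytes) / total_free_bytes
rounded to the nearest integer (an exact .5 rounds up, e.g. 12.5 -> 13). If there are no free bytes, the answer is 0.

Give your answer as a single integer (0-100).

Op 1: a = malloc(8) -> a = 0; heap: [0-7 ALLOC][8-26 FREE]
Op 2: b = malloc(2) -> b = 8; heap: [0-7 ALLOC][8-9 ALLOC][10-26 FREE]
Op 3: a = realloc(a, 10) -> a = 10; heap: [0-7 FREE][8-9 ALLOC][10-19 ALLOC][20-26 FREE]
Op 4: free(b) -> (freed b); heap: [0-9 FREE][10-19 ALLOC][20-26 FREE]
Op 5: a = realloc(a, 5) -> a = 10; heap: [0-9 FREE][10-14 ALLOC][15-26 FREE]
Free blocks: [10 12] total_free=22 largest=12 -> 100*(22-12)/22 = 1000/22 ≈ 45.455 -> rounds to 45

Answer: 45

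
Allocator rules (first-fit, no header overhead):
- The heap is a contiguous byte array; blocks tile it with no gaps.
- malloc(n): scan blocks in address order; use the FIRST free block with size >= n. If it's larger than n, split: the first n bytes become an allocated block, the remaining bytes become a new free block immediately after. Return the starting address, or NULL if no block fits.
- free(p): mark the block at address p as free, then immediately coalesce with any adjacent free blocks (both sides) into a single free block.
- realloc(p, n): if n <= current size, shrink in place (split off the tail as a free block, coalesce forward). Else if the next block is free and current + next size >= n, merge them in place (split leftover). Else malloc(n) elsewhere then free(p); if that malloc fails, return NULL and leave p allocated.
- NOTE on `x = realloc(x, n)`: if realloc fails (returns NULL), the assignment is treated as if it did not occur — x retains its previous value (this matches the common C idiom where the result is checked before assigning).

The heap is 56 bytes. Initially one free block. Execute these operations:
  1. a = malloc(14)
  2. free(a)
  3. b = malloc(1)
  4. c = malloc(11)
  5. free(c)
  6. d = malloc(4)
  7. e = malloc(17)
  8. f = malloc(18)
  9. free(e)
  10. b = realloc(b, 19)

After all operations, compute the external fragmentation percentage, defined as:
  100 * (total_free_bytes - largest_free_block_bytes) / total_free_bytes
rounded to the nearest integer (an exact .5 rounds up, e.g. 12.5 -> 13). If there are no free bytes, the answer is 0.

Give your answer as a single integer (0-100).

Answer: 48

Derivation:
Op 1: a = malloc(14) -> a = 0; heap: [0-13 ALLOC][14-55 FREE]
Op 2: free(a) -> (freed a); heap: [0-55 FREE]
Op 3: b = malloc(1) -> b = 0; heap: [0-0 ALLOC][1-55 FREE]
Op 4: c = malloc(11) -> c = 1; heap: [0-0 ALLOC][1-11 ALLOC][12-55 FREE]
Op 5: free(c) -> (freed c); heap: [0-0 ALLOC][1-55 FREE]
Op 6: d = malloc(4) -> d = 1; heap: [0-0 ALLOC][1-4 ALLOC][5-55 FREE]
Op 7: e = malloc(17) -> e = 5; heap: [0-0 ALLOC][1-4 ALLOC][5-21 ALLOC][22-55 FREE]
Op 8: f = malloc(18) -> f = 22; heap: [0-0 ALLOC][1-4 ALLOC][5-21 ALLOC][22-39 ALLOC][40-55 FREE]
Op 9: free(e) -> (freed e); heap: [0-0 ALLOC][1-4 ALLOC][5-21 FREE][22-39 ALLOC][40-55 FREE]
Op 10: b = realloc(b, 19) -> NULL (b unchanged); heap: [0-0 ALLOC][1-4 ALLOC][5-21 FREE][22-39 ALLOC][40-55 FREE]
Free blocks: [17 16] total_free=33 largest=17 -> 100*(33-17)/33 = 1600/33 ≈ 48.485 -> rounds to 48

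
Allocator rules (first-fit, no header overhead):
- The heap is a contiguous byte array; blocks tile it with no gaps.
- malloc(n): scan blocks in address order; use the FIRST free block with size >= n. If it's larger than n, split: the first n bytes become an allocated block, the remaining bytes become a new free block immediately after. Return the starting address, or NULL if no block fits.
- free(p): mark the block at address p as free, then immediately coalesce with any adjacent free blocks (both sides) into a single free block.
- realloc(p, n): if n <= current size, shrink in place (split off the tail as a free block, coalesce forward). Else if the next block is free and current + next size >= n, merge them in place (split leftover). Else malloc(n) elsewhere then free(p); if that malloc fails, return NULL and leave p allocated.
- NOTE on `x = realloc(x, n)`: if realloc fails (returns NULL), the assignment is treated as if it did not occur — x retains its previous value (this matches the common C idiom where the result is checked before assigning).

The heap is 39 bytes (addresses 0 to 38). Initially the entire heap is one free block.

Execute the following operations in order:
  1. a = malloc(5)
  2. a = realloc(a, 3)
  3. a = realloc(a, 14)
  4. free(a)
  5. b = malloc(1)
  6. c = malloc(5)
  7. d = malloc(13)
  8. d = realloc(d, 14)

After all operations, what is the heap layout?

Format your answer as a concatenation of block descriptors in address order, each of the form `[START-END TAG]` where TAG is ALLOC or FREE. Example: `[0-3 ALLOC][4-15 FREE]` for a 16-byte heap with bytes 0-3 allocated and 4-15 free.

Answer: [0-0 ALLOC][1-5 ALLOC][6-19 ALLOC][20-38 FREE]

Derivation:
Op 1: a = malloc(5) -> a = 0; heap: [0-4 ALLOC][5-38 FREE]
Op 2: a = realloc(a, 3) -> a = 0; heap: [0-2 ALLOC][3-38 FREE]
Op 3: a = realloc(a, 14) -> a = 0; heap: [0-13 ALLOC][14-38 FREE]
Op 4: free(a) -> (freed a); heap: [0-38 FREE]
Op 5: b = malloc(1) -> b = 0; heap: [0-0 ALLOC][1-38 FREE]
Op 6: c = malloc(5) -> c = 1; heap: [0-0 ALLOC][1-5 ALLOC][6-38 FREE]
Op 7: d = malloc(13) -> d = 6; heap: [0-0 ALLOC][1-5 ALLOC][6-18 ALLOC][19-38 FREE]
Op 8: d = realloc(d, 14) -> d = 6; heap: [0-0 ALLOC][1-5 ALLOC][6-19 ALLOC][20-38 FREE]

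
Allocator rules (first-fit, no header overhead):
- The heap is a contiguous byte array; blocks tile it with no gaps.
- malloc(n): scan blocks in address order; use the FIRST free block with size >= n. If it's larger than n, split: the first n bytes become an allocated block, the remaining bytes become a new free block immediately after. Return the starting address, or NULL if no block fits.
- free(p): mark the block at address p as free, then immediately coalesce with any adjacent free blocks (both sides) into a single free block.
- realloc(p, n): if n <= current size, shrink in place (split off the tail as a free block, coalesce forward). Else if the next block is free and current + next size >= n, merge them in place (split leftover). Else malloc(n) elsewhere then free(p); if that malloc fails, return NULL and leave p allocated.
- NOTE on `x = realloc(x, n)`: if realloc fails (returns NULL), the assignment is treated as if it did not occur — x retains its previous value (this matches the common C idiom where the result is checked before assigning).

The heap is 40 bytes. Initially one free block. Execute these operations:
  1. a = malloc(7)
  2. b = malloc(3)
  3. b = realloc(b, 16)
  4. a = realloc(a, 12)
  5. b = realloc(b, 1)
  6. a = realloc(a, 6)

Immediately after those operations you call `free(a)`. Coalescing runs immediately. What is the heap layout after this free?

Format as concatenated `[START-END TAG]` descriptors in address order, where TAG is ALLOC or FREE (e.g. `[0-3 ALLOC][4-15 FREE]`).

Answer: [0-6 FREE][7-7 ALLOC][8-39 FREE]

Derivation:
Op 1: a = malloc(7) -> a = 0; heap: [0-6 ALLOC][7-39 FREE]
Op 2: b = malloc(3) -> b = 7; heap: [0-6 ALLOC][7-9 ALLOC][10-39 FREE]
Op 3: b = realloc(b, 16) -> b = 7; heap: [0-6 ALLOC][7-22 ALLOC][23-39 FREE]
Op 4: a = realloc(a, 12) -> a = 23; heap: [0-6 FREE][7-22 ALLOC][23-34 ALLOC][35-39 FREE]
Op 5: b = realloc(b, 1) -> b = 7; heap: [0-6 FREE][7-7 ALLOC][8-22 FREE][23-34 ALLOC][35-39 FREE]
Op 6: a = realloc(a, 6) -> a = 23; heap: [0-6 FREE][7-7 ALLOC][8-22 FREE][23-28 ALLOC][29-39 FREE]
free(a): a = 23 -> block [23-28 ALLOC]; mark free, coalesce with adjacent free neighbors -> [0-6 FREE][7-7 ALLOC][8-39 FREE]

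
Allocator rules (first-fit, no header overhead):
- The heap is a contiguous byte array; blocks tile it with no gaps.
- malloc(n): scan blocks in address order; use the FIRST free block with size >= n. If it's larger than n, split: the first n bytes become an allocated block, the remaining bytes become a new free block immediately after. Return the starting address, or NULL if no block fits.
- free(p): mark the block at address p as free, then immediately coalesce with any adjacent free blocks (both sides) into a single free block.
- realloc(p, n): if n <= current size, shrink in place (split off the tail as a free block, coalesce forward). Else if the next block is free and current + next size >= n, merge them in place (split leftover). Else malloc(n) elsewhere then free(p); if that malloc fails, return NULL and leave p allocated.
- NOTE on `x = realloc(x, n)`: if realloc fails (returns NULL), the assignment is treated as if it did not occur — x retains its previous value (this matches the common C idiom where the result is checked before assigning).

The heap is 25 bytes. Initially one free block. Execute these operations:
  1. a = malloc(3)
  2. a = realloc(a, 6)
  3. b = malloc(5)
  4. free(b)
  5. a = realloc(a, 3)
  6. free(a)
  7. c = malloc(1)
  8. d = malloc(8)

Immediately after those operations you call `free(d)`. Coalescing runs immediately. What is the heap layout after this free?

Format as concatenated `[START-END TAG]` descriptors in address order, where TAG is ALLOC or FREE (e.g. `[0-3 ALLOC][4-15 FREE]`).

Op 1: a = malloc(3) -> a = 0; heap: [0-2 ALLOC][3-24 FREE]
Op 2: a = realloc(a, 6) -> a = 0; heap: [0-5 ALLOC][6-24 FREE]
Op 3: b = malloc(5) -> b = 6; heap: [0-5 ALLOC][6-10 ALLOC][11-24 FREE]
Op 4: free(b) -> (freed b); heap: [0-5 ALLOC][6-24 FREE]
Op 5: a = realloc(a, 3) -> a = 0; heap: [0-2 ALLOC][3-24 FREE]
Op 6: free(a) -> (freed a); heap: [0-24 FREE]
Op 7: c = malloc(1) -> c = 0; heap: [0-0 ALLOC][1-24 FREE]
Op 8: d = malloc(8) -> d = 1; heap: [0-0 ALLOC][1-8 ALLOC][9-24 FREE]
free(d): d = 1 -> block [1-8 ALLOC]; mark free, coalesce with adjacent free neighbors -> [0-0 ALLOC][1-24 FREE]

Answer: [0-0 ALLOC][1-24 FREE]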